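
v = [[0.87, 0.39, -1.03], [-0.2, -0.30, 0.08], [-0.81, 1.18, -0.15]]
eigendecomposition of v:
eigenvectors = [[-0.85+0.00j,(0.56+0.03j),(0.56-0.03j)], [(0.12+0j),0.14+0.12j,0.14-0.12j], [(0.52+0j),(0.81+0j),0.81-0.00j]]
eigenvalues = [(1.45+0j), (-0.51+0.15j), (-0.51-0.15j)]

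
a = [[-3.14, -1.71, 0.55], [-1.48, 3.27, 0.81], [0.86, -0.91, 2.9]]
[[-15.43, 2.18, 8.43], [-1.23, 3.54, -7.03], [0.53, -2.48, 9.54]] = a@ [[3.98, -1.11, -0.59], [1.55, 0.66, -3.04], [-0.51, -0.32, 2.51]]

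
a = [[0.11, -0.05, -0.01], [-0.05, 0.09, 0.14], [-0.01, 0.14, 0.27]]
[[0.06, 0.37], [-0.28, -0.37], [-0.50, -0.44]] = a @ [[0.30, 2.32],[-0.23, -2.31],[-1.74, -0.33]]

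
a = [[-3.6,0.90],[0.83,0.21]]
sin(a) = [[0.59, -0.05],[-0.04, 0.40]]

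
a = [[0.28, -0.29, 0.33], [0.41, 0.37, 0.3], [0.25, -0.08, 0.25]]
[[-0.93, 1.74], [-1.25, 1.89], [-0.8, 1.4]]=a @ [[-1.71, 2.29], [-0.23, -0.08], [-1.56, 3.27]]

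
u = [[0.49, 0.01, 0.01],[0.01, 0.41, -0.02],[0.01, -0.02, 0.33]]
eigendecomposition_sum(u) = [[0.48, 0.05, 0.02], [0.05, 0.01, 0.00], [0.02, 0.00, 0.0]] + [[0.00,-0.01,-0.02], [-0.01,0.02,0.07], [-0.02,0.07,0.30]] + [[0.0, -0.04, 0.01], [-0.04, 0.39, -0.1], [0.01, -0.10, 0.02]]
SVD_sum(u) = [[0.48, 0.05, 0.02], [0.05, 0.01, 0.00], [0.02, 0.0, 0.0]] + [[0.0, -0.04, 0.01],[-0.04, 0.39, -0.10],[0.01, -0.1, 0.02]] + [[0.00, -0.01, -0.02],  [-0.01, 0.02, 0.07],  [-0.02, 0.07, 0.30]]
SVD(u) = [[-0.99, 0.10, -0.07], [-0.11, -0.97, 0.23], [-0.05, 0.24, 0.97]] @ diag([0.4915893243438072, 0.4140092061302954, 0.3244014695258975]) @ [[-0.99, -0.11, -0.05],[0.1, -0.97, 0.24],[-0.07, 0.23, 0.97]]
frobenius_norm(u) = 0.72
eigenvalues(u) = [0.49, 0.32, 0.41]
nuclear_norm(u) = 1.23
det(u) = 0.07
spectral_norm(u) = 0.49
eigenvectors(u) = [[0.99, 0.07, 0.10], [0.11, -0.23, -0.97], [0.05, -0.97, 0.24]]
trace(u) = 1.23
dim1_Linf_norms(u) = [0.49, 0.41, 0.33]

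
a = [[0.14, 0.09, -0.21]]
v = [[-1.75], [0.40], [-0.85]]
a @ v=[[-0.03]]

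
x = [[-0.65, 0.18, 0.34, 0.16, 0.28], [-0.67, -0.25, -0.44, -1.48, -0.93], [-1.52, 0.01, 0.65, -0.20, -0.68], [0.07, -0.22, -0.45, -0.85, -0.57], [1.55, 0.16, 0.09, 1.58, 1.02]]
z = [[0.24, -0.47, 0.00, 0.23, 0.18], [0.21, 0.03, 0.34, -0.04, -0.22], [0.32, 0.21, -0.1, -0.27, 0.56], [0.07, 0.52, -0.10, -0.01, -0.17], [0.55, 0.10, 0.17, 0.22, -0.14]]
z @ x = [[0.45,0.14,0.2,0.82,0.56],[-1.02,0.01,0.28,-0.39,-0.4],[0.65,0.15,0.12,0.87,0.69],[-0.51,-0.14,-0.28,-1.00,-0.56],[-0.88,0.00,0.14,-0.5,-0.32]]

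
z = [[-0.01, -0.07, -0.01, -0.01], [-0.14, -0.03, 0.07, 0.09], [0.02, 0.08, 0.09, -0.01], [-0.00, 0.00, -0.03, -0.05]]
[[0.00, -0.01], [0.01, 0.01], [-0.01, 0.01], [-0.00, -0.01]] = z @ [[-0.06, -0.04], [-0.01, 0.15], [-0.05, 0.03], [0.09, 0.11]]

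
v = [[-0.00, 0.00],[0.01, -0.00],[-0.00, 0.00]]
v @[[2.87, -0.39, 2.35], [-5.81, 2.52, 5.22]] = [[0.00, 0.0, 0.00], [0.03, -0.00, 0.02], [0.00, 0.0, 0.00]]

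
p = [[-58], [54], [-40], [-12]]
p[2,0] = -40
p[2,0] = -40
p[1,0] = 54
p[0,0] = -58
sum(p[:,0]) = -56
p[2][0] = -40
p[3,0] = -12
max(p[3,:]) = -12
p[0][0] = -58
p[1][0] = 54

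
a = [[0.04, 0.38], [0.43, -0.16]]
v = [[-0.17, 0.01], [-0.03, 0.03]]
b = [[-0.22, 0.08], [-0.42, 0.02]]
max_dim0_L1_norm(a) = 0.54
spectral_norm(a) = 0.48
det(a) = -0.17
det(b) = 0.03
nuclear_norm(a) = 0.83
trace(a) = -0.12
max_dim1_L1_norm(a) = 0.59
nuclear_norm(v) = 0.20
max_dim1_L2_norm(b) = 0.42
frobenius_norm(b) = 0.48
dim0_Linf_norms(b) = [0.42, 0.08]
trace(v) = -0.14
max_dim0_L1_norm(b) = 0.64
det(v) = -0.00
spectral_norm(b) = 0.48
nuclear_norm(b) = 0.54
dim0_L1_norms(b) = [0.64, 0.1]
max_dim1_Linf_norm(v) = 0.17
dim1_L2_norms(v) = [0.17, 0.04]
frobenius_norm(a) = 0.60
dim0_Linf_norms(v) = [0.17, 0.03]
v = a @ b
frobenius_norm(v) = 0.18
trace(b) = -0.20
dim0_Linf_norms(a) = [0.43, 0.38]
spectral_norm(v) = 0.17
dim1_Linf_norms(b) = [0.22, 0.42]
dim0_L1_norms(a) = [0.47, 0.54]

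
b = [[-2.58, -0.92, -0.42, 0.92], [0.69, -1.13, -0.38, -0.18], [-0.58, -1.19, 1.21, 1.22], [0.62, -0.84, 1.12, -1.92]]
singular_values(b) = [3.45, 2.33, 1.53, 1.22]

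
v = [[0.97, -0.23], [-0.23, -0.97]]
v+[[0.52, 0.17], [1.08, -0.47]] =[[1.49, -0.06],[0.85, -1.44]]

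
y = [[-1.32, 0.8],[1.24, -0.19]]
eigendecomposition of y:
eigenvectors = [[-0.81, -0.42], [0.59, -0.91]]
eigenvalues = [-1.9, 0.39]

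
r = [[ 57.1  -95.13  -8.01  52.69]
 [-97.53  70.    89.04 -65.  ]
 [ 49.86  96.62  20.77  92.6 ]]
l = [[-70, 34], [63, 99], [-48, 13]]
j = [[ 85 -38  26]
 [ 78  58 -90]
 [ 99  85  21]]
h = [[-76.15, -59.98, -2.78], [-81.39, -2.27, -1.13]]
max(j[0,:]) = 85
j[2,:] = [99, 85, 21]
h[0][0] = -76.15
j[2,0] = 99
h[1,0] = -81.39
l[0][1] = 34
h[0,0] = -76.15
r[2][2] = 20.77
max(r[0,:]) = 57.1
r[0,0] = 57.1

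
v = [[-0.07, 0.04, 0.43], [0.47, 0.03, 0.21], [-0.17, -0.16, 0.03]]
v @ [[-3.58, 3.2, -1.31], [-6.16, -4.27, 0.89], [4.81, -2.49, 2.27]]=[[2.07, -1.47, 1.10], [-0.86, 0.85, -0.11], [1.74, 0.06, 0.15]]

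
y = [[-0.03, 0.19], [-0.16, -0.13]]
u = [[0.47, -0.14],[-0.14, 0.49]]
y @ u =[[-0.04,0.1],  [-0.06,-0.04]]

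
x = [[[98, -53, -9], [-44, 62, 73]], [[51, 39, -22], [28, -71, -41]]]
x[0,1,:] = [-44, 62, 73]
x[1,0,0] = 51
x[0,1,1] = 62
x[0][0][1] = -53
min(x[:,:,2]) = -41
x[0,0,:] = [98, -53, -9]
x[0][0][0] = 98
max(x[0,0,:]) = 98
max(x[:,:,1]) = 62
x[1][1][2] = -41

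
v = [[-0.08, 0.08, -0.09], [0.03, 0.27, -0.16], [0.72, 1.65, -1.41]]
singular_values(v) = [2.31, 0.13, 0.05]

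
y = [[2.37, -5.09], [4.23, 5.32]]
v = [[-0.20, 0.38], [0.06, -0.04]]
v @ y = [[1.13, 3.04],[-0.03, -0.52]]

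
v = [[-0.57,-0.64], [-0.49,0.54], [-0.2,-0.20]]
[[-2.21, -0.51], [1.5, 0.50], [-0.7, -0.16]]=v @ [[0.38, -0.07],[3.12, 0.86]]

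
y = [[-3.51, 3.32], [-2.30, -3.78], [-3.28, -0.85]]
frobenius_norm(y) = 7.38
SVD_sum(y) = [[-3.73, 0.27], [-2.01, 0.15], [-3.2, 0.23]] + [[0.22, 3.05], [-0.29, -3.93], [-0.08, -1.08]]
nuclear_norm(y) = 10.43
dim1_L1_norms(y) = [6.83, 6.08, 4.13]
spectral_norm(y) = 5.33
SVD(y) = [[-0.70, 0.60], [-0.38, -0.77], [-0.60, -0.21]] @ diag([5.32738063252111, 5.101060242365206]) @ [[1.00,  -0.07],[0.07,  1.0]]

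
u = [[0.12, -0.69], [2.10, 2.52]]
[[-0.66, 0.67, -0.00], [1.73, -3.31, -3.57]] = u @[[-0.27, -0.34, -1.41], [0.91, -1.03, -0.24]]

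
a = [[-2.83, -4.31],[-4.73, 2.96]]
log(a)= [[(1.67+2.42j),(-0.01+1.26j)],  [(-0.01+1.39j),(1.69+0.72j)]]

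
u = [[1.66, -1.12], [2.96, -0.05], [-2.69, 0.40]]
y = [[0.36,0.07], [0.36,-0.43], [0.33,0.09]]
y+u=[[2.02,-1.05], [3.32,-0.48], [-2.36,0.49]]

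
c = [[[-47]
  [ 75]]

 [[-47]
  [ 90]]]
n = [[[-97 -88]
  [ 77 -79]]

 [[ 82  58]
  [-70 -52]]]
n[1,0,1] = 58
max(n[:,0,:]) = 82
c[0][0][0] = -47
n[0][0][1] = -88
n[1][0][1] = 58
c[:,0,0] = [-47, -47]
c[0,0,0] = -47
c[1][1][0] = 90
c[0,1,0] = 75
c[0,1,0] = 75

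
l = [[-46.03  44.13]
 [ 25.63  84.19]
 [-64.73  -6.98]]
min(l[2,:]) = -64.73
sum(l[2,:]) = -71.71000000000001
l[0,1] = 44.13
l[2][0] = -64.73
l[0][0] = -46.03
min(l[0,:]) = -46.03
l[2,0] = -64.73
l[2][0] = -64.73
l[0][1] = 44.13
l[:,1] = [44.13, 84.19, -6.98]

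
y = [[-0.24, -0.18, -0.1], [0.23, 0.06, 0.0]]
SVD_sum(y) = [[-0.27, -0.15, -0.07], [0.19, 0.11, 0.05]] + [[0.03, -0.03, -0.03], [0.04, -0.05, -0.05]]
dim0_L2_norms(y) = [0.33, 0.19, 0.1]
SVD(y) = [[-0.81, 0.59], [0.59, 0.81]] @ diag([0.3843715081914775, 0.0935870914742465]) @ [[0.86, 0.47, 0.21],[0.49, -0.61, -0.63]]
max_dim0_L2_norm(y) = 0.33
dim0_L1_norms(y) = [0.47, 0.24, 0.1]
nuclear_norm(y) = 0.48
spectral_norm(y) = 0.38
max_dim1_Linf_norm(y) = 0.24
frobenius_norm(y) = 0.40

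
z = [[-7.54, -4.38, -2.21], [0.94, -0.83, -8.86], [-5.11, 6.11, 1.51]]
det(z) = -594.130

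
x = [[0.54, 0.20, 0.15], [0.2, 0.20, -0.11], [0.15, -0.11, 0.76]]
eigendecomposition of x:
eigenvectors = [[0.44, -0.78, 0.44], [-0.87, -0.50, -0.02], [-0.23, 0.38, 0.9]]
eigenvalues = [0.07, 0.6, 0.84]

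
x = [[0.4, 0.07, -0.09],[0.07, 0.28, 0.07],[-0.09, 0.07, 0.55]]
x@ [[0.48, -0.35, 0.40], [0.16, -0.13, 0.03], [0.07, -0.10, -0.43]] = [[0.2, -0.14, 0.2], [0.08, -0.07, 0.01], [0.01, -0.03, -0.27]]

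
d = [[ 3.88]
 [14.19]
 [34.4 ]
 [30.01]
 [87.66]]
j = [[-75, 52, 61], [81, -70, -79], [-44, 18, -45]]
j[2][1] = 18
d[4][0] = 87.66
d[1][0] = 14.19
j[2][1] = 18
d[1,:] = [14.19]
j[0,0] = -75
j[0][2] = 61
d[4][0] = 87.66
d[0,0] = 3.88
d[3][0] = 30.01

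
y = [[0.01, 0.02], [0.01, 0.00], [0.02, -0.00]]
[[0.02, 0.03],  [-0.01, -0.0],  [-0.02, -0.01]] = y@[[-1.22, -0.34], [1.46, 1.76]]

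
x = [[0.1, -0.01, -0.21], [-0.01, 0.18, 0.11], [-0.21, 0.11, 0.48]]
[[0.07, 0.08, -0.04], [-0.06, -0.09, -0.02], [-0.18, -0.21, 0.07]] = x@[[0.22, 0.18, -0.04], [-0.17, -0.32, -0.20], [-0.23, -0.28, 0.17]]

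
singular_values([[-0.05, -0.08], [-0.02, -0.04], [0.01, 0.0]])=[0.1, 0.01]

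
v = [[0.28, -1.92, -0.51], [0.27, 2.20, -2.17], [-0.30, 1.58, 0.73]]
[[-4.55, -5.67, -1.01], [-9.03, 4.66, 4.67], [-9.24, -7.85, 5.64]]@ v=[[-2.50, -5.33, 13.89], [-2.67, 34.97, -2.10], [-6.4, 9.38, 25.86]]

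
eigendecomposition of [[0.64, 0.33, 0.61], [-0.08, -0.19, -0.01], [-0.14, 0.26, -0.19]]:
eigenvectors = [[-0.96, -0.77, -0.41],[0.12, 0.21, -0.41],[0.27, 0.6, 0.82]]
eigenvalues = [0.43, 0.08, -0.25]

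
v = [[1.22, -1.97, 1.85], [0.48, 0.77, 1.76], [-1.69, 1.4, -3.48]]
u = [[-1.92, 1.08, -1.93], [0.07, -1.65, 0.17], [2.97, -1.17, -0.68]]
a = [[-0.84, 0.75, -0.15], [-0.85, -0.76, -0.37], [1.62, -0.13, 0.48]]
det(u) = -11.24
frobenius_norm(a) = 2.37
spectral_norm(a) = 2.10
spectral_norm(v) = 5.15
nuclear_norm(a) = 3.19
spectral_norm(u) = 4.00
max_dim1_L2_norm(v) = 4.11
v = a @ u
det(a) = 0.00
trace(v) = -1.49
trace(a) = -1.12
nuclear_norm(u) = 7.40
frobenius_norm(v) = 5.44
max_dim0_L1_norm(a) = 3.31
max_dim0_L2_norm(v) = 4.32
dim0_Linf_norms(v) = [1.69, 1.97, 3.48]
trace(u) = -4.25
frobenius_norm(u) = 4.69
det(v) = -0.06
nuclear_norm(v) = 6.93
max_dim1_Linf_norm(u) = 2.97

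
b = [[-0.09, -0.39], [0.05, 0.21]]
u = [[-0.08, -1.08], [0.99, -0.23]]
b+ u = [[-0.17, -1.47], [1.04, -0.02]]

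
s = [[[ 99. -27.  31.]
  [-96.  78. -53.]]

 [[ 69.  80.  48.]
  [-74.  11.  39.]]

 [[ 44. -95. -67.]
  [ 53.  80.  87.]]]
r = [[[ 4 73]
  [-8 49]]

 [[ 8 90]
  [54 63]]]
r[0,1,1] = 49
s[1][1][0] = -74.0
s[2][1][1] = 80.0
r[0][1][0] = -8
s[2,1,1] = 80.0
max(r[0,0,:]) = 73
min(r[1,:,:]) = 8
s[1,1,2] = 39.0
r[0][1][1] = 49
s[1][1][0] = -74.0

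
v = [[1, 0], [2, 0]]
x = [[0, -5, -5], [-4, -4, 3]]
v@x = [[0, -5, -5], [0, -10, -10]]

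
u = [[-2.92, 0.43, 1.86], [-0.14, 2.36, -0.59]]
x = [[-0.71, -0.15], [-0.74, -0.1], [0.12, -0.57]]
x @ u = [[2.09, -0.66, -1.23], [2.17, -0.55, -1.32], [-0.27, -1.29, 0.56]]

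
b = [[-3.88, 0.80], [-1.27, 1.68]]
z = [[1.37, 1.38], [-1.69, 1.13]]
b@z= [[-6.67, -4.45], [-4.58, 0.15]]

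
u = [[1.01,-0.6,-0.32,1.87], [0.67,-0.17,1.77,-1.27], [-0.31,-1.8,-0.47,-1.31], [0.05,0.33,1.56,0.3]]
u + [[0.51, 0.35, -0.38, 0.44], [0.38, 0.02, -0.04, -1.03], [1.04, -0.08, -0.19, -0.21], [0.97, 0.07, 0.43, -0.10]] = [[1.52,-0.25,-0.7,2.31],  [1.05,-0.15,1.73,-2.3],  [0.73,-1.88,-0.66,-1.52],  [1.02,0.40,1.99,0.20]]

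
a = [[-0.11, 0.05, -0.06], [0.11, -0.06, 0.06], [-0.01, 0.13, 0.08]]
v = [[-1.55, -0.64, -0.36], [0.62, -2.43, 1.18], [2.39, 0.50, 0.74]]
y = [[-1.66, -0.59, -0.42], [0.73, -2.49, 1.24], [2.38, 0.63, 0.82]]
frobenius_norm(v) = 4.14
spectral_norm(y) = 3.25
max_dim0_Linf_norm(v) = 2.43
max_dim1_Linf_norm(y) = 2.49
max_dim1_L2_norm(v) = 2.77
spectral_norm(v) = 3.12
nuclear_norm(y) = 6.10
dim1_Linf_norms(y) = [1.66, 2.49, 2.38]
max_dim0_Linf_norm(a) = 0.13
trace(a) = -0.09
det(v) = -0.01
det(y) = 0.62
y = a + v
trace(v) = -3.24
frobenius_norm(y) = 4.28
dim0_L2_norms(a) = [0.16, 0.15, 0.12]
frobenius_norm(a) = 0.25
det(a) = 0.00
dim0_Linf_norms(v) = [2.39, 2.43, 1.18]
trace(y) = -3.33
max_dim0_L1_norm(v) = 4.56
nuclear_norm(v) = 5.84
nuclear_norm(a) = 0.35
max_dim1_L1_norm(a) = 0.23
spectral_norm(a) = 0.20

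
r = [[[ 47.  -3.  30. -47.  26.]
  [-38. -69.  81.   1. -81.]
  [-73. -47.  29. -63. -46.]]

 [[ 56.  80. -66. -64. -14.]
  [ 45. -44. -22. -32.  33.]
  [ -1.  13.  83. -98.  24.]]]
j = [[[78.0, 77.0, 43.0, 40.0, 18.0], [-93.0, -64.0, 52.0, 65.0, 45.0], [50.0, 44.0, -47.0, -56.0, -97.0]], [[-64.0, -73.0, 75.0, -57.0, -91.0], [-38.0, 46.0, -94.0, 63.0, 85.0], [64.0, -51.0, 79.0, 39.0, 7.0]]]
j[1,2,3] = 39.0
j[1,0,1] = -73.0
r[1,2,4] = 24.0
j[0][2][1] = 44.0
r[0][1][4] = -81.0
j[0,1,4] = 45.0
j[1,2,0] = 64.0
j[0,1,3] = 65.0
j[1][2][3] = 39.0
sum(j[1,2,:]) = 138.0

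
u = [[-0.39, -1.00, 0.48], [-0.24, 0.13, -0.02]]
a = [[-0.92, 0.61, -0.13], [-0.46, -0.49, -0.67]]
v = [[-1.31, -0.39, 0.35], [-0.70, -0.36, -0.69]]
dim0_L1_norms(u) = [0.63, 1.13, 0.5]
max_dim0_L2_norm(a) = 1.03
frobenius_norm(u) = 1.21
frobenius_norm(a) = 1.46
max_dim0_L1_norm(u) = 1.13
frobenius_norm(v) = 1.76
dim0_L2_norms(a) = [1.03, 0.78, 0.68]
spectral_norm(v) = 1.57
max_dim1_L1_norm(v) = 2.05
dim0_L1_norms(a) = [1.38, 1.1, 0.8]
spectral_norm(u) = 1.18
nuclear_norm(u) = 1.45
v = u + a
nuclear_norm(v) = 2.36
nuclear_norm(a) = 2.05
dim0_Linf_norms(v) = [1.31, 0.39, 0.69]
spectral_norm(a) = 1.16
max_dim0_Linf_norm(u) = 1.0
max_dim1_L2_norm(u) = 1.18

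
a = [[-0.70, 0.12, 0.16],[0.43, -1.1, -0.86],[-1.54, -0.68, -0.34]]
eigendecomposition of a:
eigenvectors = [[0.08, -0.44, -0.21], [-0.59, 0.71, 0.94], [0.8, -0.56, 0.28]]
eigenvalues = [0.01, -0.69, -1.46]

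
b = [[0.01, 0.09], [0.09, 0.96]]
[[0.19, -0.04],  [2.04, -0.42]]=b @ [[-0.32,  -2.09], [2.15,  -0.24]]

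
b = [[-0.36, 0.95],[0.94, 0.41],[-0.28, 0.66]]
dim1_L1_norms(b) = [1.31, 1.35, 0.94]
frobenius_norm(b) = 1.61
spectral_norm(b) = 1.24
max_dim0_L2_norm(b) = 1.23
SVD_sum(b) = [[-0.30, 0.97], [-0.03, 0.11], [-0.21, 0.68]] + [[-0.06, -0.02],[0.97, 0.3],[-0.07, -0.02]]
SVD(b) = [[-0.81,0.06],[-0.09,-1.00],[-0.57,0.07]] @ diag([1.2449227927537803, 1.0237027107916286]) @ [[0.29, -0.96], [-0.96, -0.29]]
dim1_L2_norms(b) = [1.02, 1.03, 0.72]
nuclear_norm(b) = 2.27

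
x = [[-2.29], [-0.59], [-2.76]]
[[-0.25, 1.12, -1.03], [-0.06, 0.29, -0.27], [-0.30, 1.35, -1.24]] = x @ [[0.11, -0.49, 0.45]]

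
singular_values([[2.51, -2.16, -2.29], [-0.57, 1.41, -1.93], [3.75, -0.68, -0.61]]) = [5.29, 2.55, 1.64]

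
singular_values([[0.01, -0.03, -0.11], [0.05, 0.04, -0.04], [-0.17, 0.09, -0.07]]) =[0.21, 0.12, 0.06]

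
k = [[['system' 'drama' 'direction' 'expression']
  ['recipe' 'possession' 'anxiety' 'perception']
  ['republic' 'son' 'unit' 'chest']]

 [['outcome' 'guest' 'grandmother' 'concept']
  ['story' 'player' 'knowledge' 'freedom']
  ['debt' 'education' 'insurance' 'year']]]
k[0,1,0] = 'recipe'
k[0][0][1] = 'drama'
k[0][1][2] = 'anxiety'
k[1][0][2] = 'grandmother'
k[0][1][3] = 'perception'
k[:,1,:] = [['recipe', 'possession', 'anxiety', 'perception'], ['story', 'player', 'knowledge', 'freedom']]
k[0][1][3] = 'perception'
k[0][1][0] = 'recipe'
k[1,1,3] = 'freedom'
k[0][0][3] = 'expression'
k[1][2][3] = 'year'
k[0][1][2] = 'anxiety'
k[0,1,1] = 'possession'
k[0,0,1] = 'drama'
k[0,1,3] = 'perception'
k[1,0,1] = 'guest'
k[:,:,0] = [['system', 'recipe', 'republic'], ['outcome', 'story', 'debt']]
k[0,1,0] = 'recipe'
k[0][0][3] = 'expression'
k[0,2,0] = 'republic'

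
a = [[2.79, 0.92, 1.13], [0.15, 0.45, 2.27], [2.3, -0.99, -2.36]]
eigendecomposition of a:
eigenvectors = [[(0.91+0j),0.00+0.06j,-0.06j], [0.28+0.00j,-0.77+0.00j,-0.77-0.00j], [0.31+0.00j,0.59-0.22j,(0.59+0.22j)]]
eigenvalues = [(3.46+0j), (-1.29+0.62j), (-1.29-0.62j)]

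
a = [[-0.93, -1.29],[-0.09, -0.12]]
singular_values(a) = [1.6, 0.0]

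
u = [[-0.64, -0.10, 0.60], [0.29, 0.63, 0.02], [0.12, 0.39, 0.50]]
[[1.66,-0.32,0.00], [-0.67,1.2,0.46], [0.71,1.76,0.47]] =u@ [[-0.30, 2.66, 0.30], [-1.0, 0.61, 0.58], [2.28, 2.41, 0.42]]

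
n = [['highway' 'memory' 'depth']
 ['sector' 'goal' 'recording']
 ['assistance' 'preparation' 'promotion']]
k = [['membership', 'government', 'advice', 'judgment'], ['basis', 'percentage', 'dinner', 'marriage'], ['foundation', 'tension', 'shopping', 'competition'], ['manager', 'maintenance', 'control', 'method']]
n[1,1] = 'goal'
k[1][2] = 'dinner'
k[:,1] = ['government', 'percentage', 'tension', 'maintenance']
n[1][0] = 'sector'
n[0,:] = ['highway', 'memory', 'depth']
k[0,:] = ['membership', 'government', 'advice', 'judgment']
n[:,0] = ['highway', 'sector', 'assistance']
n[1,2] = 'recording'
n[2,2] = 'promotion'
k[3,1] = 'maintenance'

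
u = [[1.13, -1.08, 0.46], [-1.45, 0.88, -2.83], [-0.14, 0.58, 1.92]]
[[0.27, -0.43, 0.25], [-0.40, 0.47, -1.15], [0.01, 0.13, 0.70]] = u @ [[0.24, 0.01, 0.02], [0.01, 0.39, -0.05], [0.02, -0.05, 0.38]]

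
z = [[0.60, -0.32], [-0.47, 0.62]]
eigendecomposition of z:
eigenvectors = [[-0.65,0.63], [-0.76,-0.78]]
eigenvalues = [0.22, 1.0]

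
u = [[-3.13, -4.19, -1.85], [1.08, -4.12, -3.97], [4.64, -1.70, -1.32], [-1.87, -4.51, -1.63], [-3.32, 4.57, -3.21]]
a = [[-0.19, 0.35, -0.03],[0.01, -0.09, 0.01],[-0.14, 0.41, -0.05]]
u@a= [[0.81, -1.48, 0.14],  [0.31, -0.88, 0.12],  [-0.71, 1.24, -0.09],  [0.54, -0.92, 0.09],  [1.13, -2.89, 0.31]]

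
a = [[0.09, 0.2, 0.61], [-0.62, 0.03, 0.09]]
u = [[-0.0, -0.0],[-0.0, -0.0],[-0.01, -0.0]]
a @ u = [[-0.01, 0.00], [-0.0, 0.00]]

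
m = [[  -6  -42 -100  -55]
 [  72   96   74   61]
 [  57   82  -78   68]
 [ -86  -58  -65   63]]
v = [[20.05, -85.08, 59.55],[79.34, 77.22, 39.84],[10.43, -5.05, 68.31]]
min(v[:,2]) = 39.84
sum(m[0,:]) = -203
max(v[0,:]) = 59.55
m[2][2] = -78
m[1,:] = [72, 96, 74, 61]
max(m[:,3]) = 68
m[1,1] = 96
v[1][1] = 77.22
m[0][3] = -55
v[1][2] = 39.84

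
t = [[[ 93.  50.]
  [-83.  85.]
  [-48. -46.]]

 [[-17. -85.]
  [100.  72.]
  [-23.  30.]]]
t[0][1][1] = 85.0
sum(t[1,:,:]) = 77.0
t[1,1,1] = 72.0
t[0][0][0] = 93.0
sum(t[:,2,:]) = -87.0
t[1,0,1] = -85.0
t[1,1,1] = 72.0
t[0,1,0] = -83.0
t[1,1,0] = 100.0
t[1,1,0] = 100.0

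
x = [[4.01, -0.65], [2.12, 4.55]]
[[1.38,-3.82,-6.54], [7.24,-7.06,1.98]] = x @ [[0.56,-1.12,-1.45], [1.33,-1.03,1.11]]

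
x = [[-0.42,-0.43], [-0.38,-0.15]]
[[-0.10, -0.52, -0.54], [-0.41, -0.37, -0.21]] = x @ [[1.59, 0.80, 0.11],[-1.31, 0.43, 1.15]]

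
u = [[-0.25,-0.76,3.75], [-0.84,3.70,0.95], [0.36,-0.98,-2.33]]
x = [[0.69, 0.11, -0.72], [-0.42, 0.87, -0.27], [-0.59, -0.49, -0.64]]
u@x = [[-2.07, -2.53, -2.01],[-2.69, 2.66, -1.00],[2.03, 0.33, 1.5]]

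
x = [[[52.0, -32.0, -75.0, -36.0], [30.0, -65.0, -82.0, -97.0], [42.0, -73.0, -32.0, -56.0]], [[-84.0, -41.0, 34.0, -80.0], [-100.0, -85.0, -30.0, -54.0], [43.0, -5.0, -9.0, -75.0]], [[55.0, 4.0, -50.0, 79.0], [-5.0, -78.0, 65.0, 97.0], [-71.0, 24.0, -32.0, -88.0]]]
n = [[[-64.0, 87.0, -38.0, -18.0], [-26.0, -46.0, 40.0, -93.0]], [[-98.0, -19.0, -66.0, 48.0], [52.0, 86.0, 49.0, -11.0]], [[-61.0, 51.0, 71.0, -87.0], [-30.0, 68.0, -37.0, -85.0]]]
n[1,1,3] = -11.0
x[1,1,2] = -30.0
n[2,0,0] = -61.0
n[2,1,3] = -85.0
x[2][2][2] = -32.0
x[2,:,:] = [[55.0, 4.0, -50.0, 79.0], [-5.0, -78.0, 65.0, 97.0], [-71.0, 24.0, -32.0, -88.0]]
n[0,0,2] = -38.0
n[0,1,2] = 40.0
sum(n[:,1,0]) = -4.0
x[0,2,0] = 42.0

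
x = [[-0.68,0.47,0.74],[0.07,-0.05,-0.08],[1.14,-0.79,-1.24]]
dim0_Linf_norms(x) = [1.14, 0.79, 1.24]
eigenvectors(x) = [[0.51,-0.59,0.21], [-0.05,-0.81,-0.73], [-0.86,-0.03,0.65]]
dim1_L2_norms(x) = [1.11, 0.12, 1.86]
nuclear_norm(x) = 2.17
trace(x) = -1.97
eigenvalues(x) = [-1.97, -0.0, 0.0]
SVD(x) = [[-0.51, 0.02, 0.86],[0.05, -1.0, 0.06],[0.86, 0.08, 0.51]] @ diag([2.1693298635608174, 0.0026118311019768933, 0.0010589624637741873]) @ [[0.61, -0.42, -0.67], [0.75, 0.04, 0.66], [-0.25, -0.90, 0.34]]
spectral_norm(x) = 2.17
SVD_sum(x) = [[-0.68,0.47,0.74],[0.07,-0.05,-0.08],[1.14,-0.79,-1.24]] + [[0.0, 0.0, 0.0], [-0.0, -0.00, -0.00], [0.00, 0.0, 0.0]] + [[-0.0, -0.0, 0.00], [-0.0, -0.00, 0.00], [-0.00, -0.0, 0.00]]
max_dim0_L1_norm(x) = 2.06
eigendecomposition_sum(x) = [[-0.68,0.47,0.74], [0.07,-0.05,-0.08], [1.14,-0.79,-1.24]] + [[-0.00, -0.00, -0.00], [-0.0, -0.00, -0.0], [-0.0, -0.0, -0.0]] + [[0.00, -0.00, 0.0], [-0.00, 0.00, -0.00], [0.00, -0.00, 0.00]]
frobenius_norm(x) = 2.17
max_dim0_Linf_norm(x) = 1.24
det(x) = 0.00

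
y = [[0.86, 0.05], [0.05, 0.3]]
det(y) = 0.255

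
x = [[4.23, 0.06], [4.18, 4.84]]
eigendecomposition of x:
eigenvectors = [[-0.21, -0.07], [0.98, -1.00]]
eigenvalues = [3.95, 5.12]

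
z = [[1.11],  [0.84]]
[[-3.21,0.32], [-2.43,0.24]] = z @ [[-2.89, 0.29]]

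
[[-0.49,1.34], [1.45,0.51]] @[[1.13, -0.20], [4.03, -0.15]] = [[4.85,-0.10],[3.69,-0.37]]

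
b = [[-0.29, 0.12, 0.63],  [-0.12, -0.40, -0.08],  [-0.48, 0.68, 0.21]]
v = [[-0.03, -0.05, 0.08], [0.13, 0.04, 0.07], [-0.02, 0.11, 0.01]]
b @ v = [[0.01, 0.09, -0.01], [-0.05, -0.02, -0.04], [0.10, 0.07, 0.01]]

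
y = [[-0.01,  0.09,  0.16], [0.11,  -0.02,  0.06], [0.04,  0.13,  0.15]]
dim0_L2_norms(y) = [0.12, 0.16, 0.23]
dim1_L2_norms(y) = [0.18, 0.13, 0.2]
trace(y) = 0.12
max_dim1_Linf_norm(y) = 0.16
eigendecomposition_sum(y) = [[(-0.03+0j),0.01-0.01j,0.02+0.00j], [0.04+0.09j,-0.04-0.01j,(-0.01-0.06j)], [-0.01-0.06j,(0.02+0.01j),-0.00+0.04j]] + [[(-0.03-0j), (0.01+0.01j), (0.02-0j)],[0.04-0.09j, -0.04+0.01j, -0.01+0.06j],[(-0.01+0.06j), 0.02-0.01j, -0.00-0.04j]] + [[(0.05+0j), (0.07-0j), (0.12-0j)],[(0.03+0j), (0.05-0j), 0.08-0.00j],[0.06+0.00j, 0.09-0.00j, 0.15-0.00j]]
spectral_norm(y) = 0.27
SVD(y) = [[0.65, -0.27, -0.71], [0.21, 0.96, -0.18], [0.73, -0.03, 0.68]] @ diag([0.27480581220324696, 0.11780939484377873, 0.038764830269929336]) @ [[0.17,0.54,0.82],  [0.91,-0.4,0.08],  [0.38,0.74,-0.56]]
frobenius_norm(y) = 0.30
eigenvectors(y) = [[-0.09+0.24j, -0.09-0.24j, (0.57+0j)],[0.84+0.00j, (0.84-0j), 0.39+0.00j],[(-0.47-0.1j), -0.47+0.10j, (0.72+0j)]]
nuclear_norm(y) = 0.43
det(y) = 0.00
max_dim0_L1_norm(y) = 0.37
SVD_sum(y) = [[0.03, 0.1, 0.15], [0.01, 0.03, 0.05], [0.03, 0.11, 0.17]] + [[-0.03, 0.01, -0.00], [0.10, -0.05, 0.01], [-0.00, 0.0, -0.00]] + [[-0.01, -0.02, 0.02], [-0.0, -0.01, 0.00], [0.01, 0.02, -0.01]]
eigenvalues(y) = [(-0.07+0.02j), (-0.07-0.02j), (0.25+0j)]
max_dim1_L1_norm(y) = 0.32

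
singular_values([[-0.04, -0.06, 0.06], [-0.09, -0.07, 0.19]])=[0.24, 0.03]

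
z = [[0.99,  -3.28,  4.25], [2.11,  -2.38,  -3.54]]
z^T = [[0.99, 2.11], [-3.28, -2.38], [4.25, -3.54]]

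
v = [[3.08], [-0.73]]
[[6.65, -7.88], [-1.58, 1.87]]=v @[[2.16, -2.56]]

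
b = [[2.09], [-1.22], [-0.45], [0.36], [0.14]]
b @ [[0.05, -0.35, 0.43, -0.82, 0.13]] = [[0.1, -0.73, 0.9, -1.71, 0.27], [-0.06, 0.43, -0.52, 1.0, -0.16], [-0.02, 0.16, -0.19, 0.37, -0.06], [0.02, -0.13, 0.15, -0.30, 0.05], [0.01, -0.05, 0.06, -0.11, 0.02]]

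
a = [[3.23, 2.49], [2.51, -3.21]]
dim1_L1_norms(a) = [5.72, 5.72]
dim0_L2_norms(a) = [4.09, 4.06]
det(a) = -16.62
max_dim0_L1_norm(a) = 5.74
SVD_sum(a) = [[3.06,-0.19], [2.70,-0.17]] + [[0.17, 2.68], [-0.19, -3.04]]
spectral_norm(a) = 4.09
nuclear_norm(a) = 8.15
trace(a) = 0.02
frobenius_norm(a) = 5.77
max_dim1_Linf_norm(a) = 3.23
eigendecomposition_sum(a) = [[3.66,1.25], [1.26,0.43]] + [[-0.43, 1.24], [1.25, -3.64]]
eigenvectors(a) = [[0.95, -0.32],[0.33, 0.95]]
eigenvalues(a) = [4.09, -4.07]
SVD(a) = [[-0.75, -0.66],[-0.66, 0.75]] @ diag([4.0907093189288215, 4.06242504768136]) @ [[-1.00,  0.06],  [-0.06,  -1.00]]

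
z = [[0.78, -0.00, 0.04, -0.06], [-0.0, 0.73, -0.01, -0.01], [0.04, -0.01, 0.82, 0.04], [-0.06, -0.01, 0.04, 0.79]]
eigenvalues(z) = [0.7, 0.73, 0.84, 0.85]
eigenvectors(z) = [[0.66, 0.05, -0.73, -0.15],[0.06, -0.99, 0.01, -0.12],[-0.42, -0.12, -0.53, 0.73],[0.62, -0.03, 0.42, 0.66]]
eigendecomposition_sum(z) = [[0.30, 0.03, -0.19, 0.29], [0.03, 0.00, -0.02, 0.03], [-0.19, -0.02, 0.12, -0.18], [0.29, 0.03, -0.18, 0.27]] + [[0.00,-0.04,-0.00,-0.00], [-0.04,0.72,0.08,0.02], [-0.00,0.08,0.01,0.00], [-0.00,0.02,0.00,0.0]] + [[0.45, -0.01, 0.33, -0.26],[-0.01, 0.0, -0.0, 0.0],[0.33, -0.0, 0.24, -0.19],[-0.26, 0.00, -0.19, 0.15]] + [[0.02,0.01,-0.09,-0.08], [0.01,0.01,-0.07,-0.06], [-0.09,-0.07,0.45,0.41], [-0.08,-0.06,0.41,0.37]]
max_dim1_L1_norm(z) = 0.91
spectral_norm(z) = 0.85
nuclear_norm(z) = 3.12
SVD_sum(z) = [[0.02, 0.01, -0.09, -0.08], [0.01, 0.01, -0.07, -0.06], [-0.09, -0.07, 0.45, 0.41], [-0.08, -0.06, 0.41, 0.37]] + [[0.45,-0.01,0.33,-0.26], [-0.01,0.0,-0.0,0.00], [0.33,-0.0,0.24,-0.19], [-0.26,0.00,-0.19,0.15]] + [[0.00, -0.04, -0.0, -0.00], [-0.04, 0.72, 0.08, 0.02], [-0.00, 0.08, 0.01, 0.0], [-0.0, 0.02, 0.0, 0.00]] + [[0.3, 0.03, -0.19, 0.29],  [0.03, 0.00, -0.02, 0.03],  [-0.19, -0.02, 0.12, -0.18],  [0.29, 0.03, -0.18, 0.27]]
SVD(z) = [[-0.15, -0.73, -0.05, -0.66], [-0.12, 0.01, 0.99, -0.06], [0.73, -0.53, 0.12, 0.42], [0.66, 0.42, 0.03, -0.62]] @ diag([0.8495779991409576, 0.8435696365714244, 0.7284870070518172, 0.698365357235801]) @ [[-0.15,-0.12,0.73,0.66], [-0.73,0.01,-0.53,0.42], [-0.05,0.99,0.12,0.03], [-0.66,-0.06,0.42,-0.62]]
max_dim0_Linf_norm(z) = 0.82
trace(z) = 3.12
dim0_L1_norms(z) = [0.88, 0.75, 0.91, 0.9]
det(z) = 0.36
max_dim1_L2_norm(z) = 0.82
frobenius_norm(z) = 1.57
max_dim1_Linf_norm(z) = 0.82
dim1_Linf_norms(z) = [0.78, 0.73, 0.82, 0.79]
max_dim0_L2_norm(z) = 0.82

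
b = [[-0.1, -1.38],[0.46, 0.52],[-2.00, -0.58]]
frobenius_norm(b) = 2.59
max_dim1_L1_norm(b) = 2.58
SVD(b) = [[-0.35, 0.90], [0.29, -0.17], [-0.89, -0.41]] @ diag([2.2639515702349517, 1.267802542839655]) @ [[0.86, 0.51], [0.51, -0.86]]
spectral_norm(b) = 2.26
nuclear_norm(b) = 3.53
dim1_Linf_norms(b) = [1.38, 0.52, 2.0]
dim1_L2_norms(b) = [1.38, 0.69, 2.08]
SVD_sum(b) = [[-0.68, -0.40], [0.57, 0.33], [-1.74, -1.02]] + [[0.58, -0.98], [-0.11, 0.19], [-0.26, 0.44]]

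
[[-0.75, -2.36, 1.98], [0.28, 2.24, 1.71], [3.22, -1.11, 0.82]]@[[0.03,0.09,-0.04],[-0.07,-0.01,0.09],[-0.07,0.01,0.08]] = [[0.0, -0.02, -0.02], [-0.27, 0.02, 0.33], [0.12, 0.31, -0.16]]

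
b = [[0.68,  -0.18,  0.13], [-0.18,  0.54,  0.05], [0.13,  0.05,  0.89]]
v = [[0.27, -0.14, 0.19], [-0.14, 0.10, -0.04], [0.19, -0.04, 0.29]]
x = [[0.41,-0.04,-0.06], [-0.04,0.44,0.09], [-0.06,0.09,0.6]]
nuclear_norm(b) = 2.11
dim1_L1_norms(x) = [0.51, 0.57, 0.75]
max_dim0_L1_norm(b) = 1.07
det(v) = 0.00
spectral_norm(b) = 0.96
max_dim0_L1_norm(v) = 0.6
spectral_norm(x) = 0.66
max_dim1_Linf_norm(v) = 0.29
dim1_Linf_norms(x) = [0.41, 0.44, 0.6]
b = v + x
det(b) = 0.28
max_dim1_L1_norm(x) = 0.75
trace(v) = 0.66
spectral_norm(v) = 0.51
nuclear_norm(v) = 0.66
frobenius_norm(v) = 0.53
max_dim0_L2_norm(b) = 0.9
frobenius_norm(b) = 1.28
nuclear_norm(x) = 1.45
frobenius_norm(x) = 0.87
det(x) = 0.10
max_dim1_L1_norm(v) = 0.6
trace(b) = 2.11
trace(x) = 1.45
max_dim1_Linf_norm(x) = 0.6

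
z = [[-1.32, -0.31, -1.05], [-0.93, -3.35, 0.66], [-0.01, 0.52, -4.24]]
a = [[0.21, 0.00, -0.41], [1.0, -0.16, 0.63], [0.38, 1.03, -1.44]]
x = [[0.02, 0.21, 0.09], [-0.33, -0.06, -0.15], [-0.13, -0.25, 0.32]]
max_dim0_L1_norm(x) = 0.56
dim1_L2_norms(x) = [0.23, 0.37, 0.43]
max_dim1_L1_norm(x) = 0.7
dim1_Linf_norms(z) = [1.32, 3.35, 4.24]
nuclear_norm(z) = 9.04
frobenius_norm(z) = 5.81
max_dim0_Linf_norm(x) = 0.33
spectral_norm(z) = 4.61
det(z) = -16.53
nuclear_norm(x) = 1.01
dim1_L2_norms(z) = [1.71, 3.54, 4.27]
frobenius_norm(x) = 0.61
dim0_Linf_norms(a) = [1.0, 1.03, 1.44]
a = z @ x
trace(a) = -1.39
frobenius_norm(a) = 2.22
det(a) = -0.54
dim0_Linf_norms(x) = [0.33, 0.25, 0.32]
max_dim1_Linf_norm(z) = 4.24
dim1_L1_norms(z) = [2.68, 4.94, 4.77]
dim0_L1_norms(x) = [0.48, 0.52, 0.56]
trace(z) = -8.91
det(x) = 0.03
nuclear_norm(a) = 3.26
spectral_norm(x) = 0.44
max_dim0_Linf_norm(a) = 1.44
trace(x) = 0.28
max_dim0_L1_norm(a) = 2.48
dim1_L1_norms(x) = [0.32, 0.54, 0.7]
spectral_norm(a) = 1.91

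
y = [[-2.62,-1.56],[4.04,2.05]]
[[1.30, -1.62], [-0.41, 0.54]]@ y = [[-9.95, -5.35], [3.26, 1.75]]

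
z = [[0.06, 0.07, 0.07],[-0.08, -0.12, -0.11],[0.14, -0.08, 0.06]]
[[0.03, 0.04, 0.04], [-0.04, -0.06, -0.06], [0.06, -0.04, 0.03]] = z @ [[0.47, 0.01, -0.01], [0.01, 0.5, 0.01], [-0.01, 0.01, 0.53]]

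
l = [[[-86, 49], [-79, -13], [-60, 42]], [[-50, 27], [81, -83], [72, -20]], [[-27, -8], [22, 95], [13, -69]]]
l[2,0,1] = -8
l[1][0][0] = -50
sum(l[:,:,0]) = -114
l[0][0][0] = -86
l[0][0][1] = 49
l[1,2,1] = -20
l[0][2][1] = 42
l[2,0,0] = -27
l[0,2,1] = 42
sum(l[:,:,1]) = 20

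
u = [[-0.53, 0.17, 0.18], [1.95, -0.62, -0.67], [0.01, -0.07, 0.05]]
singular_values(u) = [2.23, 0.09, 0.0]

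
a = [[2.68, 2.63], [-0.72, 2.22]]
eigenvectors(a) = [[0.89+0.00j, 0.89-0.00j],[(-0.08+0.46j), -0.08-0.46j]]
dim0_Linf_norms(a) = [2.68, 2.63]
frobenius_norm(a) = 4.42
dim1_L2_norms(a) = [3.75, 2.33]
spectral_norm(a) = 3.95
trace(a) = 4.90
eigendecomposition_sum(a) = [[1.34+0.47j, 1.32-2.37j], [-0.36+0.65j, (1.11+0.89j)]] + [[1.34-0.47j, 1.32+2.37j], [(-0.36-0.65j), (1.11-0.89j)]]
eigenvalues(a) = [(2.45+1.36j), (2.45-1.36j)]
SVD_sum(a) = [[2.09, 3.03], [0.81, 1.17]] + [[0.59,  -0.40], [-1.53,  1.05]]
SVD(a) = [[0.93,0.36],[0.36,-0.93]] @ diag([3.9501545078315177, 1.985542586865954]) @ [[0.57,0.82], [0.82,-0.57]]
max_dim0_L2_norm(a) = 3.44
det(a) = 7.84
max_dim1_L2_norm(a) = 3.75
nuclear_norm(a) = 5.94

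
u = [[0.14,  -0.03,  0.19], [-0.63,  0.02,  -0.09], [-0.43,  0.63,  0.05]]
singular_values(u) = [0.9, 0.46, 0.16]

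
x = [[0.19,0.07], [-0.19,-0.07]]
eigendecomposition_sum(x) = [[0.19, 0.07],[-0.19, -0.07]] + [[-0.0,-0.00], [0.0,0.00]]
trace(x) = 0.12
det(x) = 0.00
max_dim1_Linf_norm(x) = 0.19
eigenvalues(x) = [0.12, 0.0]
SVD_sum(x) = [[0.19, 0.07], [-0.19, -0.07]] + [[0.0, -0.0], [0.0, -0.0]]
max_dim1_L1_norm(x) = 0.26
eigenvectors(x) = [[0.71, -0.35], [-0.71, 0.94]]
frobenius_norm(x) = 0.29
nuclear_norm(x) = 0.29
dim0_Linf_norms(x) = [0.19, 0.07]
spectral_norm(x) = 0.29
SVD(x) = [[-0.71, 0.71], [0.71, 0.71]] @ diag([0.28635642126552713, 1.0814931370896772e-17]) @ [[-0.94, -0.35], [0.35, -0.94]]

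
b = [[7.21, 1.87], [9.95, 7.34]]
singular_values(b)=[14.23, 2.41]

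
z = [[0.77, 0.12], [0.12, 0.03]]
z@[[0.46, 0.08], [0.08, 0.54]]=[[0.36, 0.13], [0.06, 0.03]]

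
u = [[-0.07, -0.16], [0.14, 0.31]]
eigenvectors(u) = [[-0.91, 0.46], [0.41, -0.89]]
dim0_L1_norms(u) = [0.21, 0.47]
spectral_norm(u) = 0.38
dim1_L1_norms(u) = [0.23, 0.45]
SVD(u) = [[-0.46, 0.89], [0.89, 0.46]] @ diag([0.3823567030273899, 0.00183075121858097]) @ [[0.41, 0.91], [0.91, -0.41]]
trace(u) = 0.24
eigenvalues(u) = [0.0, 0.24]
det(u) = 0.00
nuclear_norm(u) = 0.38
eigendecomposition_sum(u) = [[0.00,0.00], [-0.0,-0.0]] + [[-0.07,-0.16], [0.14,0.31]]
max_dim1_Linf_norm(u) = 0.31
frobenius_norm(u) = 0.38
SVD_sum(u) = [[-0.07, -0.16],[0.14, 0.31]] + [[0.00,-0.0],[0.00,-0.0]]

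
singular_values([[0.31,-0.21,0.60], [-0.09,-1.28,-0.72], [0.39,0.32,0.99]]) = [1.75, 0.92, 0.0]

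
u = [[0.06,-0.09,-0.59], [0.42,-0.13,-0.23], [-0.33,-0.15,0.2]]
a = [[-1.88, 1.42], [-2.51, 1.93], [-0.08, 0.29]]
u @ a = [[0.16, -0.26], [-0.44, 0.28], [0.98, -0.7]]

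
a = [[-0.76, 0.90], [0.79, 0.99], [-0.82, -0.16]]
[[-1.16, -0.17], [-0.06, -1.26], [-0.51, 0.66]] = a @ [[0.75,  -0.66], [-0.66,  -0.75]]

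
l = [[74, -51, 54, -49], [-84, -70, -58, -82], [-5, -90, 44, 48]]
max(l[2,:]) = 48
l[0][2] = 54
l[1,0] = -84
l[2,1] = -90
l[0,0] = 74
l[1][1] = -70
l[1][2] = -58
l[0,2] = 54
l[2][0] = -5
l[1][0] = -84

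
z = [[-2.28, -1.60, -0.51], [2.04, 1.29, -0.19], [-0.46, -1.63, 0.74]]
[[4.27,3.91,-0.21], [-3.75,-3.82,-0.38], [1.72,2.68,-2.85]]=z@ [[-1.43, -1.18, -1.66],[-0.64, -0.99, 2.38],[0.03, 0.71, 0.36]]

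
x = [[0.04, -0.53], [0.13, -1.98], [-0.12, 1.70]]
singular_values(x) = [2.67, 0.01]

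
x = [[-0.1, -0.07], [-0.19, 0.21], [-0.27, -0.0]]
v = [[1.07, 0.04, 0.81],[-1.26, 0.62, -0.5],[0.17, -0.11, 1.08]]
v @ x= [[-0.33,-0.07], [0.14,0.22], [-0.29,-0.04]]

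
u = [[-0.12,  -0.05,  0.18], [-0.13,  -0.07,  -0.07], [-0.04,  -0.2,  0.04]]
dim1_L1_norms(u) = [0.35, 0.27, 0.28]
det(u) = 0.01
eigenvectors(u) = [[-0.61+0.00j,(-0.61-0j),0.53+0.00j], [(-0.09-0.57j),-0.09+0.57j,(-0.51+0j)], [0.09-0.54j,0.09+0.54j,(0.68+0j)]]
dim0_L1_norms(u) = [0.29, 0.32, 0.29]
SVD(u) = [[-0.68, -0.69, 0.26], [-0.32, 0.6, 0.73], [-0.66, 0.41, -0.63]] @ diag([0.2717035967966044, 0.17451820943077512, 0.12214970349888002]) @ [[0.55,0.69,-0.46], [-0.07,-0.51,-0.85], [-0.83,0.50,-0.23]]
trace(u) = -0.15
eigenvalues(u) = [(-0.15+0.11j), (-0.15-0.11j), (0.16+0j)]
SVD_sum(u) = [[-0.1, -0.13, 0.09], [-0.05, -0.06, 0.04], [-0.10, -0.12, 0.08]] + [[0.01, 0.06, 0.10], [-0.01, -0.05, -0.09], [-0.01, -0.04, -0.06]] + [[-0.03, 0.02, -0.01], [-0.07, 0.04, -0.02], [0.06, -0.04, 0.02]]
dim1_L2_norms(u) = [0.22, 0.16, 0.21]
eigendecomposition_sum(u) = [[-0.07+0.05j,(0.01+0.07j),0.06+0.01j], [-0.06-0.06j,-0.06+0.02j,(-0+0.06j)], [(-0.03-0.07j),-0.06-0.01j,-0.02+0.05j]] + [[(-0.07-0.05j), 0.01-0.07j, (0.06-0.01j)], [(-0.06+0.06j), -0.06-0.02j, (-0-0.06j)], [-0.03+0.07j, (-0.06+0.01j), -0.02-0.05j]] + [[(0.02+0j), -0.06+0.00j, 0.06-0.00j],[-0.02-0.00j, 0.06-0.00j, -0.06+0.00j],[(0.02+0j), (-0.08+0j), (0.08-0j)]]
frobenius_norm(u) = 0.35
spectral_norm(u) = 0.27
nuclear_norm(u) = 0.57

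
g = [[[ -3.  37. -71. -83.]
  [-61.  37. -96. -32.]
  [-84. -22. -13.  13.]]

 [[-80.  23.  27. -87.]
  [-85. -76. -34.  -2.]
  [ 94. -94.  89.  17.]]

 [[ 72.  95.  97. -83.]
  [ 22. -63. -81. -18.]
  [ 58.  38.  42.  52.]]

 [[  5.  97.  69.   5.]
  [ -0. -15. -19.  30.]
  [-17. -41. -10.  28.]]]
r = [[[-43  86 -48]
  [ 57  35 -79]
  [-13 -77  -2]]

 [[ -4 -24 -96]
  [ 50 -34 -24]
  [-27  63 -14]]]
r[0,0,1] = 86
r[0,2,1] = -77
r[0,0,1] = 86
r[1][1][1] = -34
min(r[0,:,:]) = -79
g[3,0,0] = 5.0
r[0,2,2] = -2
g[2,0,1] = 95.0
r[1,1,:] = [50, -34, -24]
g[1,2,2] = 89.0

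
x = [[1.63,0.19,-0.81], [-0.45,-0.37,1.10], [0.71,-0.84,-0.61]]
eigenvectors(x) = [[(0.94+0j), (-0.2-0.17j), -0.20+0.17j], [-0.02+0.00j, 0.05+0.67j, (0.05-0.67j)], [0.35+0.00j, -0.69+0.00j, -0.69-0.00j]]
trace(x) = 0.65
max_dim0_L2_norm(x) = 1.83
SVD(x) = [[-0.79, -0.12, 0.6], [0.45, 0.55, 0.7], [-0.42, 0.83, -0.38]] @ diag([2.2626478229824425, 0.9525101587391999, 0.6733863873374935]) @ [[-0.79, 0.02, 0.61], [0.15, -0.97, 0.21], [0.60, 0.26, 0.76]]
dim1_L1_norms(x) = [2.63, 1.92, 2.16]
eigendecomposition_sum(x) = [[(1.48+0j), (0.37+0j), -0.41+0.00j], [(-0.03-0j), -0.01-0.00j, (0.01+0j)], [0.56+0.00j, (0.14+0j), -0.15+0.00j]] + [[0.07-0.04j, (-0.09-0.19j), -0.20+0.10j], [-0.21-0.06j, (-0.18+0.5j), 0.55+0.18j], [(0.08-0.21j), (-0.49-0.22j), (-0.23+0.54j)]] + [[0.07+0.04j, (-0.09+0.19j), -0.20-0.10j], [(-0.21+0.06j), -0.18-0.50j, (0.55-0.18j)], [0.08+0.21j, -0.49+0.22j, -0.23-0.54j]]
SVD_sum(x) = [[1.40, -0.03, -1.09],[-0.81, 0.02, 0.63],[0.75, -0.01, -0.58]] + [[-0.02, 0.11, -0.02],[0.08, -0.51, 0.11],[0.11, -0.76, 0.17]] + [[0.24, 0.10, 0.31], [0.28, 0.12, 0.36], [-0.15, -0.06, -0.19]]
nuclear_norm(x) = 3.89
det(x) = 1.45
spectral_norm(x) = 2.26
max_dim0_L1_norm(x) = 2.79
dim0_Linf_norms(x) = [1.63, 0.84, 1.1]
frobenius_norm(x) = 2.55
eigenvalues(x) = [(1.32+0j), (-0.34+0.99j), (-0.34-0.99j)]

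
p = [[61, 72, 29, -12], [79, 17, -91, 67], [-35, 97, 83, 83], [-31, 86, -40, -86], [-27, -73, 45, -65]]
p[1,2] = -91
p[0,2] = 29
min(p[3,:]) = -86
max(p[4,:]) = 45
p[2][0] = -35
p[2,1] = 97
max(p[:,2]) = 83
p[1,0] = 79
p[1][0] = 79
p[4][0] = -27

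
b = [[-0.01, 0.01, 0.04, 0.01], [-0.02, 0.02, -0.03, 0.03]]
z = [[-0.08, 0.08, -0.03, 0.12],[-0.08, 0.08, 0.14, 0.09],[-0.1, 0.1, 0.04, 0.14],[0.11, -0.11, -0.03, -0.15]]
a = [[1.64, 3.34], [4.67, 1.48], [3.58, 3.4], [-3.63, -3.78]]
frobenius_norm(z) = 0.40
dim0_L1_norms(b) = [0.03, 0.03, 0.07, 0.04]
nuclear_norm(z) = 0.51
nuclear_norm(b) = 0.09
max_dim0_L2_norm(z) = 0.25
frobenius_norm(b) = 0.07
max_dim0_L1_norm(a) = 13.52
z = a @ b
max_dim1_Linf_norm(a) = 4.67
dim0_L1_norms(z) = [0.37, 0.37, 0.24, 0.5]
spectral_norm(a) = 9.14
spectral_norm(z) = 0.38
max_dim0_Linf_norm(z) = 0.15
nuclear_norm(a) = 11.62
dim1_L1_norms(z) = [0.31, 0.39, 0.38, 0.4]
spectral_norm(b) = 0.05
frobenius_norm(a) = 9.47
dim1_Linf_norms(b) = [0.04, 0.03]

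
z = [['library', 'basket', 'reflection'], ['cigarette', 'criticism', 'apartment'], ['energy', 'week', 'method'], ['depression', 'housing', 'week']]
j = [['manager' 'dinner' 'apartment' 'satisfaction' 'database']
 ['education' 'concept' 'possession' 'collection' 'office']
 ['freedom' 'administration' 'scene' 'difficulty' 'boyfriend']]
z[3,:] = ['depression', 'housing', 'week']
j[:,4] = ['database', 'office', 'boyfriend']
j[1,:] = ['education', 'concept', 'possession', 'collection', 'office']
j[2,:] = ['freedom', 'administration', 'scene', 'difficulty', 'boyfriend']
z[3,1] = 'housing'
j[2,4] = 'boyfriend'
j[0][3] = 'satisfaction'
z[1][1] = 'criticism'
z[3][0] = 'depression'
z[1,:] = ['cigarette', 'criticism', 'apartment']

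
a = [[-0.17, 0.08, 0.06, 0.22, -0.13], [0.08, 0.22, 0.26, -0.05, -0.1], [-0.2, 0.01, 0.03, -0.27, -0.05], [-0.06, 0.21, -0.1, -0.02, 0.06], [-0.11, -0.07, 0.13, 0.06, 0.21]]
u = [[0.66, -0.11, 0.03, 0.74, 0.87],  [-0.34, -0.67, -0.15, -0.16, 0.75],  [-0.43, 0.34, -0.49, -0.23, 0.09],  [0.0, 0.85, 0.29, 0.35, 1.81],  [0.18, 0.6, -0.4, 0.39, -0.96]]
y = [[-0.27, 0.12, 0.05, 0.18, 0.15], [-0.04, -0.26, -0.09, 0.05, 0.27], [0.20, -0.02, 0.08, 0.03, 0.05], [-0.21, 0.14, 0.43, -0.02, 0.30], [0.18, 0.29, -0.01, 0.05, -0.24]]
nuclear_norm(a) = 1.55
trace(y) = -0.71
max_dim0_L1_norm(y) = 1.01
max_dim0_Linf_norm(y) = 0.43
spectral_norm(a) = 0.39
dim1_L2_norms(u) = [1.32, 1.08, 0.78, 2.05, 1.28]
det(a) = 0.00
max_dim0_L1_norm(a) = 0.62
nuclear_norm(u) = 5.64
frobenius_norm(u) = 3.06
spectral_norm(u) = 2.41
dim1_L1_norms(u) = [2.41, 2.07, 1.58, 3.3, 2.53]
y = u @ a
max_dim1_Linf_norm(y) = 0.43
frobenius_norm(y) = 0.93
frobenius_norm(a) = 0.71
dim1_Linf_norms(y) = [0.27, 0.27, 0.2, 0.43, 0.29]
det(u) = -0.26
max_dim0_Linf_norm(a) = 0.27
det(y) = -0.00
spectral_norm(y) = 0.68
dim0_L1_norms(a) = [0.62, 0.59, 0.58, 0.62, 0.55]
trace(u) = -1.11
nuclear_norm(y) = 1.74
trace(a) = 0.27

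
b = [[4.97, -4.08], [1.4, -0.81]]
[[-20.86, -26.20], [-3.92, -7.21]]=b@[[0.54, -4.87], [5.77, 0.49]]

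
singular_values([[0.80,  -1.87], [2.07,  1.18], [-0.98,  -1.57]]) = [3.03, 2.01]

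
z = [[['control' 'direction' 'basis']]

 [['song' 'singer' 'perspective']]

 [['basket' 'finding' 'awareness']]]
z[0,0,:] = ['control', 'direction', 'basis']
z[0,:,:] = [['control', 'direction', 'basis']]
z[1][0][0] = 'song'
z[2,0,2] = 'awareness'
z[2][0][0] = 'basket'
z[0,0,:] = ['control', 'direction', 'basis']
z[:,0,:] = [['control', 'direction', 'basis'], ['song', 'singer', 'perspective'], ['basket', 'finding', 'awareness']]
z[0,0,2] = 'basis'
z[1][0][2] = 'perspective'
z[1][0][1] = 'singer'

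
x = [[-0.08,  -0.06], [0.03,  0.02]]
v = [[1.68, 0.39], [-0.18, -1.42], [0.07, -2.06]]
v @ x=[[-0.12, -0.09], [-0.03, -0.02], [-0.07, -0.05]]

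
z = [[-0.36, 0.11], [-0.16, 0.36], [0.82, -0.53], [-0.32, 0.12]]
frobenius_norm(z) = 1.17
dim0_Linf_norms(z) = [0.82, 0.53]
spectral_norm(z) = 1.14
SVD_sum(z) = [[-0.3, 0.20], [-0.28, 0.18], [0.82, -0.54], [-0.28, 0.18]] + [[-0.06, -0.09], [0.12, 0.18], [0.00, 0.01], [-0.04, -0.06]]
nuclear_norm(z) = 1.39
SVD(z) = [[-0.32, 0.42], [-0.29, -0.85], [0.85, -0.03], [-0.29, 0.3]] @ diag([1.1422349513822951, 0.24959830897000443]) @ [[0.84, -0.55], [-0.55, -0.84]]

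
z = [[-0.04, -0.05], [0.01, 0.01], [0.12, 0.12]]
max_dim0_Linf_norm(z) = 0.12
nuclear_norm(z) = 0.19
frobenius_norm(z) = 0.18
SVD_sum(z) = [[-0.04,-0.05],[0.01,0.01],[0.12,0.12]] + [[0.0, -0.00],[0.00, -0.00],[0.0, -0.0]]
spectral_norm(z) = 0.18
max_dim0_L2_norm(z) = 0.13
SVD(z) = [[-0.35, -0.94], [0.08, -0.03], [0.93, -0.35]] @ diag([0.18181346271110174, 0.006623048920159534]) @ [[0.70, 0.72],[-0.72, 0.70]]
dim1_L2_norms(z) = [0.06, 0.01, 0.17]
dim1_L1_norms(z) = [0.09, 0.02, 0.24]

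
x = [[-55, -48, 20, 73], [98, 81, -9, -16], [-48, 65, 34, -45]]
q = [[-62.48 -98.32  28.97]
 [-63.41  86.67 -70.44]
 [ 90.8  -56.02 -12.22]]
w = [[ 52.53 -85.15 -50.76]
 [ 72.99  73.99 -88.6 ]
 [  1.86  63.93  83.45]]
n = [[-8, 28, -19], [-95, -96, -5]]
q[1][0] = -63.41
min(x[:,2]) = -9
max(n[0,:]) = 28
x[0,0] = -55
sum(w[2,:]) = 149.24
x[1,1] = 81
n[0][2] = -19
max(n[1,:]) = -5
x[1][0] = 98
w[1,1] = 73.99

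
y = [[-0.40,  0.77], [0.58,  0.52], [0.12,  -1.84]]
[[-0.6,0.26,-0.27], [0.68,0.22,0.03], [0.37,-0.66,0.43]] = y @ [[1.28, 0.05, 0.25],[-0.12, 0.36, -0.22]]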